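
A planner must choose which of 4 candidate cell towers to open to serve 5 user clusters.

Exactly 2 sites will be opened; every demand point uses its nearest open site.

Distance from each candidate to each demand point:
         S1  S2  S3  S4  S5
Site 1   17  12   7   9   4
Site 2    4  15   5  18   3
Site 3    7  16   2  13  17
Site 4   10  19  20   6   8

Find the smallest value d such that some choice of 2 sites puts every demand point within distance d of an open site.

12

Open {Site 1, Site 2}.
  Farthest demand point is S2 at distance 12 (to Site 1); all others are ≤ 12.
With {Site 1, Site 3} the worst case is 12.
With {Site 1, Site 4} the worst case is 12.
No size-2 selection achieves below 12.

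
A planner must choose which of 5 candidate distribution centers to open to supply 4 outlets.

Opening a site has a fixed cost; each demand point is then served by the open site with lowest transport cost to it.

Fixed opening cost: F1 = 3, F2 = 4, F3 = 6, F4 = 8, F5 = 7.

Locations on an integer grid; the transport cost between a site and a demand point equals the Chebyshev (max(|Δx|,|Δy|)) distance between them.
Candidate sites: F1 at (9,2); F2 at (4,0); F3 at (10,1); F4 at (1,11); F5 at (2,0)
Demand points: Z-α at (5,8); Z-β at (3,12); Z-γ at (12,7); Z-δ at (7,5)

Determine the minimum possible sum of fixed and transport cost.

25

Open {F1, F4}: assign each demand point to its cheapest open site.
  Z-α→F4 4, Z-β→F4 2, Z-γ→F1 5, Z-δ→F1 3
  transport cost 14, fixed 11 → total 25.
Compare {F1}: transport cost 24 + fixed 3 = 27.
Compare {F1, F2, F4}: transport cost 14 + fixed 15 = 29.
Compare {F3, F4}: transport cost 16 + fixed 14 = 30.
All other subsets cost ≥ 27. Minimum total cost: 25.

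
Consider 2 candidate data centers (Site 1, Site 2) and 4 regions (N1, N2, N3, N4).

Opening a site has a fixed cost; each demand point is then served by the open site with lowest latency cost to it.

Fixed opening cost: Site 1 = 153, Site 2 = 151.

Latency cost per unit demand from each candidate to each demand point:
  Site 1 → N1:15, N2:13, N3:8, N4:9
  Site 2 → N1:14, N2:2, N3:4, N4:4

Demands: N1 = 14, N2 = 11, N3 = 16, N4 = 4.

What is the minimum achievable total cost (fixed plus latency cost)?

449

Open {Site 2}: assign each demand point to its cheapest open site.
  N1→Site 2 14×14=196, N2→Site 2 11×2=22, N3→Site 2 16×4=64, N4→Site 2 4×4=16
  latency cost 298, fixed 151 → total 449.
Compare {Site 1, Site 2}: latency cost 298 + fixed 304 = 602.
Compare {Site 1}: latency cost 517 + fixed 153 = 670.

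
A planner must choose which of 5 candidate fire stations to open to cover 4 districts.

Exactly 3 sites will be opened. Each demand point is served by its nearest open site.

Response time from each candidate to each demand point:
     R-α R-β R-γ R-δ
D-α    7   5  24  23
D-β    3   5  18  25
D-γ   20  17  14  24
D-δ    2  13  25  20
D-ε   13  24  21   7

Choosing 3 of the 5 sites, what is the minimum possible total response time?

29

Open {D-β, D-γ, D-ε}.
  R-α→D-β 3, R-β→D-β 5, R-γ→D-γ 14, R-δ→D-ε 7  ⇒ total 29.
Compare {D-β, D-δ, D-ε}: total 32.
Compare {D-α, D-β, D-ε}: total 33.
No size-3 selection does better; minimum is 29.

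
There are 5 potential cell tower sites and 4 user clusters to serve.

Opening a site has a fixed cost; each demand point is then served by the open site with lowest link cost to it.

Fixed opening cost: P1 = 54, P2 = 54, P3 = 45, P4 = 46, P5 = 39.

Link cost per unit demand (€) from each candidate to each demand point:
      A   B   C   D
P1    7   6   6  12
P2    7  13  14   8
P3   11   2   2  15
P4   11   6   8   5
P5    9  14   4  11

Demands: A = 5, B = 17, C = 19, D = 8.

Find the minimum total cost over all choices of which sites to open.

Open {P3, P4}: assign each demand point to its cheapest open site.
  A→P3 5×11=55, B→P3 17×2=34, C→P3 19×2=38, D→P4 8×5=40
  link cost 167, fixed 91 → total 258.
Compare {P2, P3}: link cost 171 + fixed 99 = 270.
Compare {P3, P4, P5}: link cost 157 + fixed 130 = 287.
Compare {P3, P5}: link cost 205 + fixed 84 = 289.
All other subsets cost ≥ 270. Minimum total cost: 258.

258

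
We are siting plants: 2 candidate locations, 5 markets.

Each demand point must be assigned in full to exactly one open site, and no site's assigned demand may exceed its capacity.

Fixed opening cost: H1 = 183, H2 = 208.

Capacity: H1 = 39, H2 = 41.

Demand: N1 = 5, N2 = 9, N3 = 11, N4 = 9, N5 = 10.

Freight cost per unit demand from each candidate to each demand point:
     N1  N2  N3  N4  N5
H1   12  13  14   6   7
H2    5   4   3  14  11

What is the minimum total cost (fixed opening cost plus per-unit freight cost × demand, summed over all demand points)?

Open {H1, H2}; cheapest assignment that respects the capacities:
  H1 (cap 39, load 19): N4, N5 — cost 9×6 + 10×7 = 124
  H2 (cap 41, load 25): N1, N2, N3 — cost 5×5 + 9×4 + 11×3 = 94
  Shipping 218, fixed 391 → total 609.
  Any other capacity-feasible assignment to {H1, H2} ships for at least 218.
Total demand is 44 and no other set of sites has combined capacity ≥ 44, so {H1, H2} is the only feasible choice of open sites. Minimum: 609.

609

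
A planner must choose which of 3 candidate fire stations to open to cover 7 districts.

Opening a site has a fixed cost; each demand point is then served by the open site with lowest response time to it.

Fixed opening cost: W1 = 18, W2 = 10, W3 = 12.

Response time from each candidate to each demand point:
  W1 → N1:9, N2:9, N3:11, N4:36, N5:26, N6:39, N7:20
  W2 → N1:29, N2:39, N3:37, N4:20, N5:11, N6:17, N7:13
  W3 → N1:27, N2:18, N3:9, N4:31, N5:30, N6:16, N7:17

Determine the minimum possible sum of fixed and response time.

118

Open {W1, W2}: assign each demand point to its cheapest open site.
  N1→W1 9, N2→W1 9, N3→W1 11, N4→W2 20, N5→W2 11, N6→W2 17, N7→W2 13
  response time 90, fixed 28 → total 118.
Compare {W1, W2, W3}: response time 87 + fixed 40 = 127.
Compare {W2, W3}: response time 114 + fixed 22 = 136.
Compare {W1, W3}: response time 117 + fixed 30 = 147.
All other subsets cost ≥ 127. Minimum total cost: 118.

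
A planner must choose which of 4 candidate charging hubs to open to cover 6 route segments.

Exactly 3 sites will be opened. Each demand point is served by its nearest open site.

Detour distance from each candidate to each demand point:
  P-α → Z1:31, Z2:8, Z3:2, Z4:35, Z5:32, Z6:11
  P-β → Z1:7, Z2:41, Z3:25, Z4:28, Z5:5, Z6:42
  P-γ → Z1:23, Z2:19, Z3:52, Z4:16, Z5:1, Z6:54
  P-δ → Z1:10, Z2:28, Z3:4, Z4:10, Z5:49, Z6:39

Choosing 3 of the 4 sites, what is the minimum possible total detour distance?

42

Open {P-α, P-γ, P-δ}.
  Z1→P-δ 10, Z2→P-α 8, Z3→P-α 2, Z4→P-δ 10, Z5→P-γ 1, Z6→P-α 11  ⇒ total 42.
Compare {P-α, P-β, P-δ}: total 43.
Compare {P-α, P-β, P-γ}: total 45.
No size-3 selection does better; minimum is 42.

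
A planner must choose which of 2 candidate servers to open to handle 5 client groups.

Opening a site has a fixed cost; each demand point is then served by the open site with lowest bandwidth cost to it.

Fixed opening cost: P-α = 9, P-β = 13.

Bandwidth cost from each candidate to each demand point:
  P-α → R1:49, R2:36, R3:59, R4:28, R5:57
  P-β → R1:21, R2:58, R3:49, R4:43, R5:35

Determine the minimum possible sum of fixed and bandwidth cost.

191

Open {P-α, P-β}: assign each demand point to its cheapest open site.
  R1→P-β 21, R2→P-α 36, R3→P-β 49, R4→P-α 28, R5→P-β 35
  bandwidth cost 169, fixed 22 → total 191.
Compare {P-β}: bandwidth cost 206 + fixed 13 = 219.
Compare {P-α}: bandwidth cost 229 + fixed 9 = 238.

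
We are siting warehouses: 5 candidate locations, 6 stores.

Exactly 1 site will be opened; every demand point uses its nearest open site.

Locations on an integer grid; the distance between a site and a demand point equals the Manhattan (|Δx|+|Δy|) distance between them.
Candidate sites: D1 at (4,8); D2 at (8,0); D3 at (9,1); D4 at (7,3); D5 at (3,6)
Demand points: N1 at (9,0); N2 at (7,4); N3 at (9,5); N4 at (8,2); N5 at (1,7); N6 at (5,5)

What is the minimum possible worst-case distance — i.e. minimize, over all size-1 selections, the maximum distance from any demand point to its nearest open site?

10

Open {D4}.
  Farthest demand point is N5 at distance 10 (to D4); all others are ≤ 10.
With {D5} the worst case is 12.
With {D1} the worst case is 13.
No size-1 selection achieves below 10.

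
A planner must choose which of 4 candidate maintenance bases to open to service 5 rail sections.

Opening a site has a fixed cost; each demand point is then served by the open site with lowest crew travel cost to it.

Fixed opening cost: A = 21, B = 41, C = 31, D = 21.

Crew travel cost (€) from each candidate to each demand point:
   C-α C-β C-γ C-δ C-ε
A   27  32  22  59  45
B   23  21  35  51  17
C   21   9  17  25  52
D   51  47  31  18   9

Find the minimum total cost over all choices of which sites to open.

126

Open {C, D}: assign each demand point to its cheapest open site.
  C-α→C 21, C-β→C 9, C-γ→C 17, C-δ→D 18, C-ε→D 9
  crew travel cost 74, fixed 52 → total 126.
Compare {A, C, D}: crew travel cost 74 + fixed 73 = 147.
Compare {A, D}: crew travel cost 108 + fixed 42 = 150.
Compare {C}: crew travel cost 124 + fixed 31 = 155.
All other subsets cost ≥ 147. Minimum total cost: 126.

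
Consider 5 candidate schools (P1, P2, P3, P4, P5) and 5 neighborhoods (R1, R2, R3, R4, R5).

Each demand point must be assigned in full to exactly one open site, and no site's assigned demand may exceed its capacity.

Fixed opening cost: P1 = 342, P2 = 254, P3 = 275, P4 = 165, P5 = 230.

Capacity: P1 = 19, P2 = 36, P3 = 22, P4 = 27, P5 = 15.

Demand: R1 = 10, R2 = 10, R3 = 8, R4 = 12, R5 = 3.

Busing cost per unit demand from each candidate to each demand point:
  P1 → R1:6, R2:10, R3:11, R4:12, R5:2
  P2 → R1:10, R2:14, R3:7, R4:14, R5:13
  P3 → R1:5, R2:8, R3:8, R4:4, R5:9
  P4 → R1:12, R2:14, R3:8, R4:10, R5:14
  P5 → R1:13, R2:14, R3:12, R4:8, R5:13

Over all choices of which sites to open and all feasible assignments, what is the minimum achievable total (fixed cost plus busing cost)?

Open {P3, P4}; cheapest assignment that respects the capacities:
  P3 (cap 22, load 22): R1, R4 — cost 10×5 + 12×4 = 98
  P4 (cap 27, load 21): R2, R3, R5 — cost 10×14 + 8×8 + 3×14 = 246
  Shipping 344, fixed 440 → total 784.
  Any other capacity-feasible assignment to {P3, P4} ships for at least 344.
Compare {P2, P3}: its best feasible assignment gives total 852.
Compare {P2, P4}: its best feasible assignment gives total 874.
Every other set of open sites that can feasibly serve all demand totals ≥ 852 even under its best assignment. Minimum: 784.

784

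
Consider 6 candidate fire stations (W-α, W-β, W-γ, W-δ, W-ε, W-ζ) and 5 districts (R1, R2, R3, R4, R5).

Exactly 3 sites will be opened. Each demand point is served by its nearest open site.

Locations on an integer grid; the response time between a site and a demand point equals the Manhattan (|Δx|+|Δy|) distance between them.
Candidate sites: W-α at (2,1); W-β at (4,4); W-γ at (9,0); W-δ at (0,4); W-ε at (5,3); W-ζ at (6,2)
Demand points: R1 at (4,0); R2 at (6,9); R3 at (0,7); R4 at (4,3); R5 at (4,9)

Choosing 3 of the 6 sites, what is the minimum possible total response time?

19

Open {W-α, W-β, W-δ}.
  R1→W-α 3, R2→W-β 7, R3→W-δ 3, R4→W-β 1, R5→W-β 5  ⇒ total 19.
Compare {W-β, W-γ, W-δ}: total 20.
Compare {W-β, W-δ, W-ε}: total 20.
No size-3 selection does better; minimum is 19.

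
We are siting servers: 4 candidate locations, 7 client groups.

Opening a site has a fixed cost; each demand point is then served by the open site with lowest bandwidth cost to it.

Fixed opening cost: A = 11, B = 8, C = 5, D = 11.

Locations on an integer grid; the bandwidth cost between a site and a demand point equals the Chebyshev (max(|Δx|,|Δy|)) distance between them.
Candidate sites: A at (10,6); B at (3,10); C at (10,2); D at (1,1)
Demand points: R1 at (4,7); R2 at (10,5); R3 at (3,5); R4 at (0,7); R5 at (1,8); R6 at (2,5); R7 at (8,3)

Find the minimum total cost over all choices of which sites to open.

Open {B, C}: assign each demand point to its cheapest open site.
  R1→B 3, R2→C 3, R3→B 5, R4→B 3, R5→B 2, R6→B 5, R7→C 2
  bandwidth cost 23, fixed 13 → total 36.
Compare {B}: bandwidth cost 32 + fixed 8 = 40.
Compare {A, B}: bandwidth cost 22 + fixed 19 = 41.
Compare {A, B, C}: bandwidth cost 21 + fixed 24 = 45.
All other subsets cost ≥ 40. Minimum total cost: 36.

36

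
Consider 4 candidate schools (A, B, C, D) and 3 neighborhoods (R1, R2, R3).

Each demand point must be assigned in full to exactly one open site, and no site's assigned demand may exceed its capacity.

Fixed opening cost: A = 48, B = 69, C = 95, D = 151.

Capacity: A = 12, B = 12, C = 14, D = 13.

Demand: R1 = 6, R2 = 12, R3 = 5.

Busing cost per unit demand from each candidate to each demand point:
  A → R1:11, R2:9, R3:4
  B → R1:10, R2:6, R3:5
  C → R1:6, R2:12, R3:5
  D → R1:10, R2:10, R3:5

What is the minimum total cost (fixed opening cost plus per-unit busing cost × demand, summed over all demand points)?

Open {A, B}; cheapest assignment that respects the capacities:
  A (cap 12, load 11): R1, R3 — cost 6×11 + 5×4 = 86
  B (cap 12, load 12): R2 — cost 12×6 = 72
  Shipping 158, fixed 117 → total 275.
  Any other capacity-feasible assignment to {A, B} ships for at least 158.
Compare {B, C}: its best feasible assignment gives total 297.
Compare {A, C}: its best feasible assignment gives total 312.
Every other set of open sites that can feasibly serve all demand totals ≥ 297 even under its best assignment. Minimum: 275.

275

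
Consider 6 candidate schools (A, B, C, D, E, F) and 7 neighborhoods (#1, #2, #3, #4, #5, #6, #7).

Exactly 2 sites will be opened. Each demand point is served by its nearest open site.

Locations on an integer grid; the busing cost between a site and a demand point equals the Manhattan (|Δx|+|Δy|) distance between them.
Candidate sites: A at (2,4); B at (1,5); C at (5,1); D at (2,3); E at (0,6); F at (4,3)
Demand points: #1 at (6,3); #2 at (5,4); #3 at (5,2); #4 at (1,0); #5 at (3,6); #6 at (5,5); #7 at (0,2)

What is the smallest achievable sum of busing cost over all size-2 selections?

Open {D, F}.
  #1→F 2, #2→F 2, #3→F 2, #4→D 4, #5→D 4, #6→F 3, #7→D 3  ⇒ total 20.
Compare {A, F}: total 21.
Compare {B, F}: total 21.
No size-2 selection does better; minimum is 20.

20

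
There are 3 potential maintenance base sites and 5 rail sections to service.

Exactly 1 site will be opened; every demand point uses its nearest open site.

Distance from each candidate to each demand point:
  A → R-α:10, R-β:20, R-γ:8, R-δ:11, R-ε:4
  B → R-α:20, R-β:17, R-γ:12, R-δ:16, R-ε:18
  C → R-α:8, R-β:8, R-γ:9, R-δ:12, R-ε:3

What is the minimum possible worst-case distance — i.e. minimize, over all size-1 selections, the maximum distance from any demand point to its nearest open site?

Open {C}.
  Farthest demand point is R-δ at distance 12 (to C); all others are ≤ 12.
With {A} the worst case is 20.
With {B} the worst case is 20.
No size-1 selection achieves below 12.

12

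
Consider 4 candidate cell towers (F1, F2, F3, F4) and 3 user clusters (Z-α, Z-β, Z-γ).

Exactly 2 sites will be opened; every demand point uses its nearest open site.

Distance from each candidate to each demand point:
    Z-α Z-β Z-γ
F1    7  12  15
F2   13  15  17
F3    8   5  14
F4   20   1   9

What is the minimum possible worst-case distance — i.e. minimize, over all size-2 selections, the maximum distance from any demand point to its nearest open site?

9

Open {F1, F4}.
  Farthest demand point is Z-γ at distance 9 (to F4); all others are ≤ 9.
With {F3, F4} the worst case is 9.
With {F2, F4} the worst case is 13.
No size-2 selection achieves below 9.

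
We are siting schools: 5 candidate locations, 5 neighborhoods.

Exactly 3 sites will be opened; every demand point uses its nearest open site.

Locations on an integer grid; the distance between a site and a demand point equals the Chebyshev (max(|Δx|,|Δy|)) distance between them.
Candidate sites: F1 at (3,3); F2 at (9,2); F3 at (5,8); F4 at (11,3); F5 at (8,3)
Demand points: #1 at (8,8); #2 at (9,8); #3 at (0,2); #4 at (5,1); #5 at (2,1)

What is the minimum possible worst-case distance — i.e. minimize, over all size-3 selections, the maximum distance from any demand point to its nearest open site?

4

Open {F1, F2, F3}.
  Farthest demand point is #2 at distance 4 (to F3); all others are ≤ 4.
With {F1, F3, F4} the worst case is 4.
With {F1, F3, F5} the worst case is 4.
No size-3 selection achieves below 4.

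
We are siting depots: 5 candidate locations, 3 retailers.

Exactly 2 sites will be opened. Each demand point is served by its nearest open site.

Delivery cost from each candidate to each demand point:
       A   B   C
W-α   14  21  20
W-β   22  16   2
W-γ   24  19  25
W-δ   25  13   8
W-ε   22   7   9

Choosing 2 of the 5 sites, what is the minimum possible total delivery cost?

30

Open {W-α, W-ε}.
  A→W-α 14, B→W-ε 7, C→W-ε 9  ⇒ total 30.
Compare {W-β, W-ε}: total 31.
Compare {W-α, W-β}: total 32.
No size-2 selection does better; minimum is 30.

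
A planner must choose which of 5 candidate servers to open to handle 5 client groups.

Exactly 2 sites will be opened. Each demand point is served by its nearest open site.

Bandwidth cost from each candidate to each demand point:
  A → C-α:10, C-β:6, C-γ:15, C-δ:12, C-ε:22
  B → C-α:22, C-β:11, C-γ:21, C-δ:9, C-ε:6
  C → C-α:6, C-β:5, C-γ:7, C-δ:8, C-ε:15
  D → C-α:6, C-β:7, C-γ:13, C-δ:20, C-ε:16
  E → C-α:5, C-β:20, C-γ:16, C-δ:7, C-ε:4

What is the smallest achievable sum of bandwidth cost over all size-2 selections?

28

Open {C, E}.
  C-α→E 5, C-β→C 5, C-γ→C 7, C-δ→E 7, C-ε→E 4  ⇒ total 28.
Compare {B, C}: total 32.
Compare {D, E}: total 36.
No size-2 selection does better; minimum is 28.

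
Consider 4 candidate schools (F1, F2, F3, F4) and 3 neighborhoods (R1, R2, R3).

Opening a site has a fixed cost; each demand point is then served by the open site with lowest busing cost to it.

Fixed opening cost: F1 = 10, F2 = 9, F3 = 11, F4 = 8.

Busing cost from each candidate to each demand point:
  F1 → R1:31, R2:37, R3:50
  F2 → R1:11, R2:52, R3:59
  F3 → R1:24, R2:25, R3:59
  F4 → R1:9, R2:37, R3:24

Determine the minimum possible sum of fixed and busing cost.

Open {F3, F4}: assign each demand point to its cheapest open site.
  R1→F4 9, R2→F3 25, R3→F4 24
  busing cost 58, fixed 19 → total 77.
Compare {F4}: busing cost 70 + fixed 8 = 78.
Compare {F2, F3, F4}: busing cost 58 + fixed 28 = 86.
Compare {F2, F4}: busing cost 70 + fixed 17 = 87.
All other subsets cost ≥ 78. Minimum total cost: 77.

77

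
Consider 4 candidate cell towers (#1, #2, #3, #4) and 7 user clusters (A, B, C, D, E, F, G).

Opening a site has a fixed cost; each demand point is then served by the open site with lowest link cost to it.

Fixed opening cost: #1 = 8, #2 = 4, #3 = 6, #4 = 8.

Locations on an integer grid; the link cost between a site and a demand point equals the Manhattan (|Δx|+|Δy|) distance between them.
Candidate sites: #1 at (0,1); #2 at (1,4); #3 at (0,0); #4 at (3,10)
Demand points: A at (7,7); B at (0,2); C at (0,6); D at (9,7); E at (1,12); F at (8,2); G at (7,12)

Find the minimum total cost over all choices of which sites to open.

53

Open {#2, #4}: assign each demand point to its cheapest open site.
  A→#4 7, B→#2 3, C→#2 3, D→#4 9, E→#4 4, F→#2 9, G→#4 6
  link cost 41, fixed 12 → total 53.
Compare {#1, #4}: link cost 41 + fixed 16 = 57.
Compare {#3, #4}: link cost 44 + fixed 14 = 58.
Compare {#2, #3, #4}: link cost 40 + fixed 18 = 58.
All other subsets cost ≥ 57. Minimum total cost: 53.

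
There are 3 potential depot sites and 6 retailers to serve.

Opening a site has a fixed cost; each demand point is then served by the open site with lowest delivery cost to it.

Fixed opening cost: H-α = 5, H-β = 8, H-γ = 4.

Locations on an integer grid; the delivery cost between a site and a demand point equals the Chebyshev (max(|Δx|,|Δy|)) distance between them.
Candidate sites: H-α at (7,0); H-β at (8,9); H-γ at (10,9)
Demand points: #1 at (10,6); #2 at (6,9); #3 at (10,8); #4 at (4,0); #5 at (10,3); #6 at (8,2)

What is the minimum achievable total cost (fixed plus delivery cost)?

25

Open {H-α, H-γ}: assign each demand point to its cheapest open site.
  #1→H-γ 3, #2→H-γ 4, #3→H-γ 1, #4→H-α 3, #5→H-α 3, #6→H-α 2
  delivery cost 16, fixed 9 → total 25.
Compare {H-α, H-β}: delivery cost 15 + fixed 13 = 28.
Compare {H-α, H-β, H-γ}: delivery cost 14 + fixed 17 = 31.
Compare {H-γ}: delivery cost 30 + fixed 4 = 34.
All other subsets cost ≥ 28. Minimum total cost: 25.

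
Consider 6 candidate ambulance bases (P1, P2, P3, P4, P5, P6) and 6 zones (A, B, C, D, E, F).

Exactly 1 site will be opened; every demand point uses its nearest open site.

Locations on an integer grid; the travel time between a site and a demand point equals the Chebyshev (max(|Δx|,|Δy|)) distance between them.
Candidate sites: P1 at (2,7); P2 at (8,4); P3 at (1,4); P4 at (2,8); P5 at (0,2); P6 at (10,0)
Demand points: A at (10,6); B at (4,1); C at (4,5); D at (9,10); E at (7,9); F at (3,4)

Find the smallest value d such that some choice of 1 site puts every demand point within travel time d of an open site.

6

Open {P2}.
  Farthest demand point is D at travel time 6 (to P2); all others are ≤ 6.
With {P1} the worst case is 8.
With {P4} the worst case is 8.
No size-1 selection achieves below 6.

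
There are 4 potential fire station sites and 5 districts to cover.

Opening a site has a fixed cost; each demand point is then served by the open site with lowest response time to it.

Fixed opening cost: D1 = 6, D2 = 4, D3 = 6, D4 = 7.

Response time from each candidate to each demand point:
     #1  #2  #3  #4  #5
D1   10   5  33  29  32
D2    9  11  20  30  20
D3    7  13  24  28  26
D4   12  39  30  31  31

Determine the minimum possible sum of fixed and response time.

Open {D1, D2}: assign each demand point to its cheapest open site.
  #1→D2 9, #2→D1 5, #3→D2 20, #4→D1 29, #5→D2 20
  response time 83, fixed 10 → total 93.
Compare {D2}: response time 90 + fixed 4 = 94.
Compare {D2, D3}: response time 86 + fixed 10 = 96.
Compare {D1, D2, D3}: response time 80 + fixed 16 = 96.
All other subsets cost ≥ 94. Minimum total cost: 93.

93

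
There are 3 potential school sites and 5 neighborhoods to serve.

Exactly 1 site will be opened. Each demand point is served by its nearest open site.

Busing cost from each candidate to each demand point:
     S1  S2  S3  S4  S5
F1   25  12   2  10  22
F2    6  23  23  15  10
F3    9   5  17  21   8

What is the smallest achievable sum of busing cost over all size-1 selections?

Open {F3}.
  S1→F3 9, S2→F3 5, S3→F3 17, S4→F3 21, S5→F3 8  ⇒ total 60.
Compare {F1}: total 71.
Compare {F2}: total 77.

60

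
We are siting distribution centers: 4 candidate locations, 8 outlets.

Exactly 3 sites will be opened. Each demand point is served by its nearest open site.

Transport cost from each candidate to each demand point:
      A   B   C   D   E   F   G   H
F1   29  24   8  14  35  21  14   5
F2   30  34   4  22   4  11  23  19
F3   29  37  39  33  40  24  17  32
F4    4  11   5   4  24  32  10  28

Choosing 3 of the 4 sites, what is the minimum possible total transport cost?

Open {F1, F2, F4}.
  A→F4 4, B→F4 11, C→F2 4, D→F4 4, E→F2 4, F→F2 11, G→F4 10, H→F1 5  ⇒ total 53.
Compare {F2, F3, F4}: total 67.
Compare {F1, F3, F4}: total 84.
No size-3 selection does better; minimum is 53.

53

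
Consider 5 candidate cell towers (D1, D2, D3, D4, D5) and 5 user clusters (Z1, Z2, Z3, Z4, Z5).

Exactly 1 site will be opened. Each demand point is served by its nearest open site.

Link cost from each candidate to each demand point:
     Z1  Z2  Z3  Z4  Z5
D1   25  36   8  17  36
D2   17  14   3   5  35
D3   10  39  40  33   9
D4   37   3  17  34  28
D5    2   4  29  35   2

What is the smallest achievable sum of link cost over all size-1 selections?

Open {D5}.
  Z1→D5 2, Z2→D5 4, Z3→D5 29, Z4→D5 35, Z5→D5 2  ⇒ total 72.
Compare {D2}: total 74.
Compare {D4}: total 119.
No size-1 selection does better; minimum is 72.

72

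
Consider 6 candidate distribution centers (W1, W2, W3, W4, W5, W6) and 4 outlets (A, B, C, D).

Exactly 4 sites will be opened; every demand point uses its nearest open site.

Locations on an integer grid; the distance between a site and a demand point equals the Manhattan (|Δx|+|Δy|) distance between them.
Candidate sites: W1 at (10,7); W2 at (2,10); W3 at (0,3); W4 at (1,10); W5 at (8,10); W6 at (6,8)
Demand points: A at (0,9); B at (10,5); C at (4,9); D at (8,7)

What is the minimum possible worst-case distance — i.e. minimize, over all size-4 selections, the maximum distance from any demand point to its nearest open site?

3

Open {W1, W2, W3, W4}.
  Farthest demand point is C at distance 3 (to W2); all others are ≤ 3.
With {W1, W2, W3, W5} the worst case is 3.
With {W1, W2, W3, W6} the worst case is 3.
No size-4 selection achieves below 3.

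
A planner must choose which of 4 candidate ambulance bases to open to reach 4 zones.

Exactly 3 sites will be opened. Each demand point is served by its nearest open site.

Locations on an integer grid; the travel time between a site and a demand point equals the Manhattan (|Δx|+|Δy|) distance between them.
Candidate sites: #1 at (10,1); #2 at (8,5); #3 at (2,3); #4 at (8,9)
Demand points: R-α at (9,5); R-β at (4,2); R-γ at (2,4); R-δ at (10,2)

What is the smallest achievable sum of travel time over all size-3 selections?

6

Open {#1, #2, #3}.
  R-α→#2 1, R-β→#3 3, R-γ→#3 1, R-δ→#1 1  ⇒ total 6.
Compare {#1, #3, #4}: total 10.
Compare {#2, #3, #4}: total 10.
No size-3 selection does better; minimum is 6.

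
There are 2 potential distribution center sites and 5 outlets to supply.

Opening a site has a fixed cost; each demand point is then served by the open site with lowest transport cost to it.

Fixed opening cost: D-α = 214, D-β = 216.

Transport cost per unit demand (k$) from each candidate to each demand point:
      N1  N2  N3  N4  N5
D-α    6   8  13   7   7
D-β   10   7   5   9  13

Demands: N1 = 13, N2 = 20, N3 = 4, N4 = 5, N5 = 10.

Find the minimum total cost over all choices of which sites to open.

609

Open {D-α}: assign each demand point to its cheapest open site.
  N1→D-α 13×6=78, N2→D-α 20×8=160, N3→D-α 4×13=52, N4→D-α 5×7=35, N5→D-α 10×7=70
  transport cost 395, fixed 214 → total 609.
Compare {D-β}: transport cost 465 + fixed 216 = 681.
Compare {D-α, D-β}: transport cost 343 + fixed 430 = 773.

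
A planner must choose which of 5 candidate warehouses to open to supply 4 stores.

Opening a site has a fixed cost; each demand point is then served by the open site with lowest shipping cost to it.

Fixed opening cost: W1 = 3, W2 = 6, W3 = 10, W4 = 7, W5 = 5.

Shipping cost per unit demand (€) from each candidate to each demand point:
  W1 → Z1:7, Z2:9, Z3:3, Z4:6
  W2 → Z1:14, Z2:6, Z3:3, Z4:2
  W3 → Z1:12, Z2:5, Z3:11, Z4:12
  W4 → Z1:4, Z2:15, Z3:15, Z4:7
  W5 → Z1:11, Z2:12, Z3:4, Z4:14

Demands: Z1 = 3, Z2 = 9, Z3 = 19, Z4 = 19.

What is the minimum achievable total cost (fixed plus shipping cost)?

Open {W2, W4}: assign each demand point to its cheapest open site.
  Z1→W4 3×4=12, Z2→W2 9×6=54, Z3→W2 19×3=57, Z4→W2 19×2=38
  shipping cost 161, fixed 13 → total 174.
Compare {W2, W3, W4}: shipping cost 152 + fixed 23 = 175.
Compare {W1, W2, W4}: shipping cost 161 + fixed 16 = 177.
Compare {W1, W2, W3, W4}: shipping cost 152 + fixed 26 = 178.
All other subsets cost ≥ 175. Minimum total cost: 174.

174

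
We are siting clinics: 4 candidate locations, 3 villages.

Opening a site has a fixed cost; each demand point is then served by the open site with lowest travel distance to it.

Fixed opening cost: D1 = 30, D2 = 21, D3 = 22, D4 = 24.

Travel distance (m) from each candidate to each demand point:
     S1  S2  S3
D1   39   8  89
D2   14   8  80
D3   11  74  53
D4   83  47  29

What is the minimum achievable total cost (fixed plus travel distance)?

96

Open {D2, D4}: assign each demand point to its cheapest open site.
  S1→D2 14, S2→D2 8, S3→D4 29
  travel distance 51, fixed 45 → total 96.
Compare {D2, D3}: travel distance 72 + fixed 43 = 115.
Compare {D2, D3, D4}: travel distance 48 + fixed 67 = 115.
Compare {D2}: travel distance 102 + fixed 21 = 123.
All other subsets cost ≥ 115. Minimum total cost: 96.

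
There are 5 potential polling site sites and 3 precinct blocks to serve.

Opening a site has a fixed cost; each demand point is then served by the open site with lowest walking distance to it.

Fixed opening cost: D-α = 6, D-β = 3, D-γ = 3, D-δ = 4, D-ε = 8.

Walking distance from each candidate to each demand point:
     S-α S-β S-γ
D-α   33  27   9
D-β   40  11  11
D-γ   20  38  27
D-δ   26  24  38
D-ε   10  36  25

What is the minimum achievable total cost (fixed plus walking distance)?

Open {D-β, D-ε}: assign each demand point to its cheapest open site.
  S-α→D-ε 10, S-β→D-β 11, S-γ→D-β 11
  walking distance 32, fixed 11 → total 43.
Compare {D-β, D-γ, D-ε}: walking distance 32 + fixed 14 = 46.
Compare {D-α, D-β, D-ε}: walking distance 30 + fixed 17 = 47.
Compare {D-β, D-δ, D-ε}: walking distance 32 + fixed 15 = 47.
All other subsets cost ≥ 46. Minimum total cost: 43.

43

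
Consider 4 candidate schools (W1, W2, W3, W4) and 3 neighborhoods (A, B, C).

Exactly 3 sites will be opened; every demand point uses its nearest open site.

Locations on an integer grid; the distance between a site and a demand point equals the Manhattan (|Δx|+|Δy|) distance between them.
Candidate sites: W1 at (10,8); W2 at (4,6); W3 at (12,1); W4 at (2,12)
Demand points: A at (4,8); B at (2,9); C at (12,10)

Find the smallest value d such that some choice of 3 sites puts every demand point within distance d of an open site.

4

Open {W1, W2, W4}.
  Farthest demand point is C at distance 4 (to W1); all others are ≤ 4.
With {W1, W2, W3} the worst case is 5.
With {W1, W3, W4} the worst case is 6.
No size-3 selection achieves below 4.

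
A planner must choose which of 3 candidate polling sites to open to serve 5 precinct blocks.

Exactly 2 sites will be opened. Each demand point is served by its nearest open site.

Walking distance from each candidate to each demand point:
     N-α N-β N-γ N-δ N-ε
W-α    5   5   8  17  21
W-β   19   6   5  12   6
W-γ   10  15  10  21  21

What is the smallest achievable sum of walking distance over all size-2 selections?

Open {W-α, W-β}.
  N-α→W-α 5, N-β→W-α 5, N-γ→W-β 5, N-δ→W-β 12, N-ε→W-β 6  ⇒ total 33.
Compare {W-β, W-γ}: total 39.
Compare {W-α, W-γ}: total 56.

33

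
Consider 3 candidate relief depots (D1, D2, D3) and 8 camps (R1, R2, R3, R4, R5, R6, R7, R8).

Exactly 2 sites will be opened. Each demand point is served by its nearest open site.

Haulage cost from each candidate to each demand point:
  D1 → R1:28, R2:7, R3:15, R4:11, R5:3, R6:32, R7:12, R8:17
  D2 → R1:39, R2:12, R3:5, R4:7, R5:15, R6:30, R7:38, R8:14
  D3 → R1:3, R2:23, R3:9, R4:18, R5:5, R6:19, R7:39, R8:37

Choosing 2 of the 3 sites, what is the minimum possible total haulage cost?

Open {D1, D3}.
  R1→D3 3, R2→D1 7, R3→D3 9, R4→D1 11, R5→D1 3, R6→D3 19, R7→D1 12, R8→D1 17  ⇒ total 81.
Compare {D2, D3}: total 103.
Compare {D1, D2}: total 106.

81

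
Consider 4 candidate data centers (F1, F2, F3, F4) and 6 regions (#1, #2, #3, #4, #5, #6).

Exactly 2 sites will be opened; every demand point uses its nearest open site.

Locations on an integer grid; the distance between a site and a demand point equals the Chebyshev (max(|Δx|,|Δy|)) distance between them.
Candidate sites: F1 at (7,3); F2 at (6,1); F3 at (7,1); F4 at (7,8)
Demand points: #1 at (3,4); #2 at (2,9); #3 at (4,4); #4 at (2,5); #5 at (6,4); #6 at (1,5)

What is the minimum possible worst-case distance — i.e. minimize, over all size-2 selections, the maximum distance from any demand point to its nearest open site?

Open {F2, F4}.
  Farthest demand point is #2 at distance 5 (to F4); all others are ≤ 5.
With {F1, F2} the worst case is 6.
With {F1, F3} the worst case is 6.
No size-2 selection achieves below 5.

5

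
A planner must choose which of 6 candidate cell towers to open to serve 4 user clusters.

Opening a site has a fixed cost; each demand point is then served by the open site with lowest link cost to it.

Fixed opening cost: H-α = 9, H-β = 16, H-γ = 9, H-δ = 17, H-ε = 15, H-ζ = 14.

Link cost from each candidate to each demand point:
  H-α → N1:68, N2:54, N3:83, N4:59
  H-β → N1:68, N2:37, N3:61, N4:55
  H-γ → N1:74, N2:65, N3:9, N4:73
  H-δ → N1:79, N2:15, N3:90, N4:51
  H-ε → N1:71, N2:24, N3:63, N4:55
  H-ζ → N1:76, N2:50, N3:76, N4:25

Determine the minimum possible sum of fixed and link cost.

163

Open {H-γ, H-δ, H-ζ}: assign each demand point to its cheapest open site.
  N1→H-γ 74, N2→H-δ 15, N3→H-γ 9, N4→H-ζ 25
  link cost 123, fixed 40 → total 163.
Compare {H-α, H-γ, H-δ, H-ζ}: link cost 117 + fixed 49 = 166.
Compare {H-γ, H-ε, H-ζ}: link cost 129 + fixed 38 = 167.
Compare {H-α, H-γ, H-ε, H-ζ}: link cost 126 + fixed 47 = 173.
All other subsets cost ≥ 166. Minimum total cost: 163.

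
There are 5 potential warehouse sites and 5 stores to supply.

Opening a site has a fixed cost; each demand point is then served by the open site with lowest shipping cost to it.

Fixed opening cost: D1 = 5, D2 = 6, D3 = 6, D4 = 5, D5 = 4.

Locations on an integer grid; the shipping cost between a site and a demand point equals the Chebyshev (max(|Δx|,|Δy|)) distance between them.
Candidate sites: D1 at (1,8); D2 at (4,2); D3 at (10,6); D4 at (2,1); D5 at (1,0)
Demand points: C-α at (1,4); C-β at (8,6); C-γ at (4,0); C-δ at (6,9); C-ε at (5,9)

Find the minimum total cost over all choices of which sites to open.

27

Open {D3, D4}: assign each demand point to its cheapest open site.
  C-α→D4 3, C-β→D3 2, C-γ→D4 2, C-δ→D3 4, C-ε→D3 5
  shipping cost 16, fixed 11 → total 27.
Compare {D2, D3}: shipping cost 16 + fixed 12 = 28.
Compare {D3, D5}: shipping cost 18 + fixed 10 = 28.
Compare {D2}: shipping cost 23 + fixed 6 = 29.
All other subsets cost ≥ 28. Minimum total cost: 27.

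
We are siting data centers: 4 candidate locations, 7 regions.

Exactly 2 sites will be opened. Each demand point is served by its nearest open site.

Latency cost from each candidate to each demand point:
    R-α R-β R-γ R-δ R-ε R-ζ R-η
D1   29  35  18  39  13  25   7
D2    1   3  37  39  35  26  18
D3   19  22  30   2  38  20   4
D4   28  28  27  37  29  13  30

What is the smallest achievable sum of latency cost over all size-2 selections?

95

Open {D2, D3}.
  R-α→D2 1, R-β→D2 3, R-γ→D3 30, R-δ→D3 2, R-ε→D2 35, R-ζ→D3 20, R-η→D3 4  ⇒ total 95.
Compare {D1, D3}: total 98.
Compare {D1, D2}: total 106.
No size-2 selection does better; minimum is 95.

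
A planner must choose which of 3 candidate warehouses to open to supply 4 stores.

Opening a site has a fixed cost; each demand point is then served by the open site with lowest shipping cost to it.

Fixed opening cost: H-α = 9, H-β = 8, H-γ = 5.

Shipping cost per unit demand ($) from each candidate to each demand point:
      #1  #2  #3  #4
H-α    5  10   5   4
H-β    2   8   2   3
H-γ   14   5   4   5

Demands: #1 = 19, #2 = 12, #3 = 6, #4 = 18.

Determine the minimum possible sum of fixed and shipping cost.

177

Open {H-β, H-γ}: assign each demand point to its cheapest open site.
  #1→H-β 19×2=38, #2→H-γ 12×5=60, #3→H-β 6×2=12, #4→H-β 18×3=54
  shipping cost 164, fixed 13 → total 177.
Compare {H-α, H-β, H-γ}: shipping cost 164 + fixed 22 = 186.
Compare {H-β}: shipping cost 200 + fixed 8 = 208.
Compare {H-α, H-β}: shipping cost 200 + fixed 17 = 217.
All other subsets cost ≥ 186. Minimum total cost: 177.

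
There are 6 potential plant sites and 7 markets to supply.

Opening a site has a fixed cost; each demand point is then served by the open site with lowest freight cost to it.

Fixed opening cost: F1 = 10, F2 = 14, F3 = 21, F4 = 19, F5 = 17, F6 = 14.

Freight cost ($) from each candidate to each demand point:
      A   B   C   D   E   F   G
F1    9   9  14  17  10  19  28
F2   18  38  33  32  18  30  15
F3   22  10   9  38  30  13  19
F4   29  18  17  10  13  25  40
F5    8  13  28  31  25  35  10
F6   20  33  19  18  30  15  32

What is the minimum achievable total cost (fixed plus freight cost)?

114

Open {F1, F5}: assign each demand point to its cheapest open site.
  A→F5 8, B→F1 9, C→F1 14, D→F1 17, E→F1 10, F→F1 19, G→F5 10
  freight cost 87, fixed 27 → total 114.
Compare {F1}: freight cost 106 + fixed 10 = 116.
Compare {F1, F2}: freight cost 93 + fixed 24 = 117.
Compare {F1, F3}: freight cost 86 + fixed 31 = 117.
All other subsets cost ≥ 116. Minimum total cost: 114.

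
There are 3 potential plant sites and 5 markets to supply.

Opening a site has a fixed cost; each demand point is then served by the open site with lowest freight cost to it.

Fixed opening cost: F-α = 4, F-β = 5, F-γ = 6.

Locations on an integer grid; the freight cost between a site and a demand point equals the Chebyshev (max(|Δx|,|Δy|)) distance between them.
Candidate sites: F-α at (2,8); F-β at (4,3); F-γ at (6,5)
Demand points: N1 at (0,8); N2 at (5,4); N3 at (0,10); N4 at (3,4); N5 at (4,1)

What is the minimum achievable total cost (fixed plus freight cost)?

17

Open {F-α, F-β}: assign each demand point to its cheapest open site.
  N1→F-α 2, N2→F-β 1, N3→F-α 2, N4→F-β 1, N5→F-β 2
  freight cost 8, fixed 9 → total 17.
Compare {F-β}: freight cost 16 + fixed 5 = 21.
Compare {F-α, F-γ}: freight cost 12 + fixed 10 = 22.
Compare {F-α}: freight cost 19 + fixed 4 = 23.
All other subsets cost ≥ 21. Minimum total cost: 17.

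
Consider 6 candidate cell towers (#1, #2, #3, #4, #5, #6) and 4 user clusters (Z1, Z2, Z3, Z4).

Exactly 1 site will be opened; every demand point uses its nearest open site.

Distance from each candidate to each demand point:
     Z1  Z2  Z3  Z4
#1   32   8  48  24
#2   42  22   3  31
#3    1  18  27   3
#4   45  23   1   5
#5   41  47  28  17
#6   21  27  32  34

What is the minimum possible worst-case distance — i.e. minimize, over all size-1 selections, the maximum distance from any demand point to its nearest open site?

Open {#3}.
  Farthest demand point is Z3 at distance 27 (to #3); all others are ≤ 27.
With {#6} the worst case is 34.
With {#2} the worst case is 42.
No size-1 selection achieves below 27.

27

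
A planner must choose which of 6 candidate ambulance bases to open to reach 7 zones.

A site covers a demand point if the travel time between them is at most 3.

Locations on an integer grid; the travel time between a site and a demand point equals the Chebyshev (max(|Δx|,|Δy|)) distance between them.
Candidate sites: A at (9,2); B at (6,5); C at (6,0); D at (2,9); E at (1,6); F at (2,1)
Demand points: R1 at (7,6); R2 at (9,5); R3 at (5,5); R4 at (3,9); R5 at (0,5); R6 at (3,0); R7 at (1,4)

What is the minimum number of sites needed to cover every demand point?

Coverage sets (demand points within 3 of each site):
  A: {R2}
  B: {R1, R2, R3}
  C: {R6}
  D: {R4}
  E: {R4, R5, R7}
  F: {R6, R7}
No 2 sites suffice: every size-2 union leaves at least one demand point uncovered.
But {B, C, E} covers everything, so the minimum is 3.

3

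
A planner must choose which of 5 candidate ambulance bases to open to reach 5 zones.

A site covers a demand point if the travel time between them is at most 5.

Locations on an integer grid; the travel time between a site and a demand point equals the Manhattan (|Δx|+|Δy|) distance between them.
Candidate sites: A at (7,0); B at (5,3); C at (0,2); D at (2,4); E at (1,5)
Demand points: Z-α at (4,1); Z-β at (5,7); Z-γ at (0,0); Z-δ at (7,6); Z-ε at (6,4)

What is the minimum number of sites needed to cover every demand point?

Coverage sets (demand points within 5 of each site):
  A: {Z-α, Z-ε}
  B: {Z-α, Z-β, Z-δ, Z-ε}
  C: {Z-α, Z-γ}
  D: {Z-α, Z-ε}
  E: {}
No single site covers all 5 demand points.
But {B, C} covers everything, so the minimum is 2.

2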